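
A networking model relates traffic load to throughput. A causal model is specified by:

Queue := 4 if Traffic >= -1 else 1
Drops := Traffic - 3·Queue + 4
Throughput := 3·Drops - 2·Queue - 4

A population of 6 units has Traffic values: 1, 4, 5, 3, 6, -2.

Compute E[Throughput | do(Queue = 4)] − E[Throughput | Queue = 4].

-2.9

Under do(Queue=4), Queue's equation is replaced by Queue=4 for every unit. Per-unit Throughput: -33, -24, -21, -27, -18, -42. Mean = -27.5.
E[Throughput|Queue=4] averages over only the 5 units with Queue=4 (Traffic = 1, 4, 5, 3, 6): Throughput = -33, -24, -21, -27, -18, mean -24.6.
Difference = -27.5 − (-24.6) = -2.9.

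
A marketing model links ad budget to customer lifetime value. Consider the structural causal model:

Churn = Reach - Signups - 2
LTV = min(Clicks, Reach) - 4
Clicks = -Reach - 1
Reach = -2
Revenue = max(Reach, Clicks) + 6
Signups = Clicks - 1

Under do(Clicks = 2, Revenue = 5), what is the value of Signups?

1

Under do(Clicks = 2, Revenue = 5), each intervened variable's structural equation is replaced by its fixed value.
Signups = Clicks - 1  [with Clicks=2]  = 1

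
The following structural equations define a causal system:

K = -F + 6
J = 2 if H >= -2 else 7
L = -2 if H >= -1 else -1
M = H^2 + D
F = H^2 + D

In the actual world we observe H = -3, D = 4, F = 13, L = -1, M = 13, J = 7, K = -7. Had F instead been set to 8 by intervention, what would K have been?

The intervention breaks the incoming arrows to F: F = H^2 + D no longer applies, and F = 8.
K = -F + 6  [with F=8]  = -2

-2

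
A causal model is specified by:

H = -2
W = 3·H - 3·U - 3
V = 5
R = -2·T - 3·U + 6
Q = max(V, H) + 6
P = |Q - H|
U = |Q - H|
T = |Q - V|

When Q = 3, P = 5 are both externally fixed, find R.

-13

Under do(Q = 3, P = 5), each intervened variable's structural equation is replaced by its fixed value.
U = |Q - H|  [with Q=3, H=-2]  = 5
T = |Q - V|  [with Q=3, V=5]  = 2
R = -2·T - 3·U + 6  [with T=2, U=5]  = -13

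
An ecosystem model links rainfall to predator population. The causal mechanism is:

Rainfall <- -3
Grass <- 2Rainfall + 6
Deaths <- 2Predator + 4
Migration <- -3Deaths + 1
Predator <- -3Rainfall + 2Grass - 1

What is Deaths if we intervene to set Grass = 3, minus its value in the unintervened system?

Under do(Grass=3), the mechanism Grass <- 2Rainfall + 6 is discarded; Grass is fixed at 3.
Predator = -3Rainfall + 2Grass - 1  [with Rainfall=-3, Grass=3]  = 14
Deaths = 2Predator + 4  [with Predator=14]  = 32
Without intervention: Grass = 2Rainfall + 6  [with Rainfall=-3]  = 0; Predator = -3Rainfall + 2Grass - 1  [with Rainfall=-3, Grass=0]  = 8; Deaths = 2Predator + 4  [with Predator=8]  = 20.
Change = 32 − 20 = 12.

12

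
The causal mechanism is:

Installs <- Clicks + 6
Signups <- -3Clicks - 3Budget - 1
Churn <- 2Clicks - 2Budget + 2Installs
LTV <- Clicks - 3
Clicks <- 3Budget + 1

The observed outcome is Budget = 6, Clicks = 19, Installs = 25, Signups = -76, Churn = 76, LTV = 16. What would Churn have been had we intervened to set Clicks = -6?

do(Clicks=-6) replaces the equation Clicks <- 3Budget + 1 with the constant Clicks = -6.
Installs = Clicks + 6  [with Clicks=-6]  = 0
Churn = 2Clicks - 2Budget + 2Installs  [with Clicks=-6, Budget=6, Installs=0]  = -24

-24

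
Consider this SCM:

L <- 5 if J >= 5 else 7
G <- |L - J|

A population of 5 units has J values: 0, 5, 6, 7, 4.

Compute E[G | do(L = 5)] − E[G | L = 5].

The intervention sets L=5 in all 5 units regardless of J. Recomputing G per unit gives 5, 0, 1, 2, 1; average 1.8.
E[G|L=5] averages over only the 3 units with L=5 (J = 5, 6, 7): G = 0, 1, 2, mean 1.
Difference = 1.8 − 1 = 0.8.

0.8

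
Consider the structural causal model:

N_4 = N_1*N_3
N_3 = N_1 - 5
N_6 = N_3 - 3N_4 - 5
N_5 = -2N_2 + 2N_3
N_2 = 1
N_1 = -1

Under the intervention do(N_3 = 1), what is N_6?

-1

The intervention breaks the incoming arrows to N_3: N_3 = N_1 - 5 no longer applies, and N_3 = 1.
N_4 = N_1*N_3  [with N_1=-1, N_3=1]  = -1
N_6 = N_3 - 3N_4 - 5  [with N_3=1, N_4=-1]  = -1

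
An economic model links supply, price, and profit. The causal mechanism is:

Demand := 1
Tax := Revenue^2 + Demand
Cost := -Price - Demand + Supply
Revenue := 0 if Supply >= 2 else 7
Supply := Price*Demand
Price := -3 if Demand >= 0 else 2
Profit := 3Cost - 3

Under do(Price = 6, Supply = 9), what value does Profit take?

3

Under do(Price = 6, Supply = 9), each intervened variable's structural equation is replaced by its fixed value.
Cost = -Price - Demand + Supply  [with Price=6, Demand=1, Supply=9]  = 2
Profit = 3Cost - 3  [with Cost=2]  = 3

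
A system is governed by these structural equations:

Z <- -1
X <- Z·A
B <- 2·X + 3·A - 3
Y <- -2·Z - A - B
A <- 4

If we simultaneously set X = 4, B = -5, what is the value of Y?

3

Setting X = 4, B = -5 by intervention discards those variables' equations.
Y = -2·Z - A - B  [with Z=-1, A=4, B=-5]  = 3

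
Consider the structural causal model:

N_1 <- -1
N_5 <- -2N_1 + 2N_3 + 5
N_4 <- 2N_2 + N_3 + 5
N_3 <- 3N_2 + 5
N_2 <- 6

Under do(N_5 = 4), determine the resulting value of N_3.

do(N_5=4) replaces the equation N_5 <- -2N_1 + 2N_3 + 5 with the constant N_5 = 4.
N_3 is not downstream of the intervention, so its value is determined by the original equations.
N_3 = 3N_2 + 5  [with N_2=6]  = 23

23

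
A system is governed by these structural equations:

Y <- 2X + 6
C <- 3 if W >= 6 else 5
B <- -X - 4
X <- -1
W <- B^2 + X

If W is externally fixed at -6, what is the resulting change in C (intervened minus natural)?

Intervening sets W = -6 and removes its equation (W <- B^2 + X).
C = 3 if W >= 6 else 5  [with W=-6]  = 5
Without intervention: B = -X - 4  [with X=-1]  = -3; W = B^2 + X  [with B=-3, X=-1]  = 8; C = 3 if W >= 6 else 5  [with W=8]  = 3.
Change = 5 − 3 = 2.

2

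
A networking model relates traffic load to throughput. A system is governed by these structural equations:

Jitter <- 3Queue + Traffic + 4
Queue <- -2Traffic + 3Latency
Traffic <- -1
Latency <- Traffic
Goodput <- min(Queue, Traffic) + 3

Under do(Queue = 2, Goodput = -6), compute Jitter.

9

The joint intervention fixes Queue = 2, Goodput = -6, removing each variable's own equation.
Jitter = 3Queue + Traffic + 4  [with Queue=2, Traffic=-1]  = 9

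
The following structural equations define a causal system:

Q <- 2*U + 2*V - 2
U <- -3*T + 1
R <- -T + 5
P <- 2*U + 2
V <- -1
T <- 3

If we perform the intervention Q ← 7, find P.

do(Q=7) replaces the equation Q <- 2*U + 2*V - 2 with the constant Q = 7.
Since P is not a descendant of the intervened variable, it is unaffected.
U = -3*T + 1  [with T=3]  = -8
P = 2*U + 2  [with U=-8]  = -14

-14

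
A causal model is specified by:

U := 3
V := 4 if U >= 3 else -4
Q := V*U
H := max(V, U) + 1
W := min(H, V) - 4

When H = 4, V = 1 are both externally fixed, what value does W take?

The joint intervention fixes H = 4, V = 1, removing each variable's own equation.
W = min(H, V) - 4  [with H=4, V=1]  = -3

-3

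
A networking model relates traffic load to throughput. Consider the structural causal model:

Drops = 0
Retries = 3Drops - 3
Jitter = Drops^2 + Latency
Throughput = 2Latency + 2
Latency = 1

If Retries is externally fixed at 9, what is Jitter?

The intervention breaks the incoming arrows to Retries: Retries = 3Drops - 3 no longer applies, and Retries = 9.
Jitter is not downstream of the intervention, so its value is determined by the original equations.
Jitter = Drops^2 + Latency  [with Drops=0, Latency=1]  = 1

1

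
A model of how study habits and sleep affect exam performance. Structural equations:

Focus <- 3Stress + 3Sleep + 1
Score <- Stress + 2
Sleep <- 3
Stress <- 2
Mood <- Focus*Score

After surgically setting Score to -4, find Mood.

-64

Intervening sets Score = -4 and removes its equation (Score <- Stress + 2).
Focus = 3Stress + 3Sleep + 1  [with Stress=2, Sleep=3]  = 16
Mood = Focus*Score  [with Focus=16, Score=-4]  = -64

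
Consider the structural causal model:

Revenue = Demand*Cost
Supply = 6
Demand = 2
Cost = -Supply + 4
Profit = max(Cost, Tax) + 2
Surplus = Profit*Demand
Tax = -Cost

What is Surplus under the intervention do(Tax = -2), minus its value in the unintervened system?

Under do(Tax=-2), the mechanism Tax = -Cost is discarded; Tax is fixed at -2.
Cost = -Supply + 4  [with Supply=6]  = -2
Profit = max(Cost, Tax) + 2  [with Cost=-2, Tax=-2]  = 0
Surplus = Profit*Demand  [with Profit=0, Demand=2]  = 0
Without intervention: Cost = -Supply + 4  [with Supply=6]  = -2; Tax = -Cost  [with Cost=-2]  = 2; Profit = max(Cost, Tax) + 2  [with Cost=-2, Tax=2]  = 4; Surplus = Profit*Demand  [with Profit=4, Demand=2]  = 8.
Change = 0 − 8 = -8.

-8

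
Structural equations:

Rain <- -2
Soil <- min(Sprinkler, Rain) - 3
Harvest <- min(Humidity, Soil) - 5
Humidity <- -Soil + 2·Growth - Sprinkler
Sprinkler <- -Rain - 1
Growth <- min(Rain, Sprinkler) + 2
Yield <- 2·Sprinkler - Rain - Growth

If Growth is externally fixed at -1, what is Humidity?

2

Intervening sets Growth = -1 and removes its equation (Growth <- min(Rain, Sprinkler) + 2).
Sprinkler = -Rain - 1  [with Rain=-2]  = 1
Soil = min(Sprinkler, Rain) - 3  [with Sprinkler=1, Rain=-2]  = -5
Humidity = -Soil + 2·Growth - Sprinkler  [with Soil=-5, Growth=-1, Sprinkler=1]  = 2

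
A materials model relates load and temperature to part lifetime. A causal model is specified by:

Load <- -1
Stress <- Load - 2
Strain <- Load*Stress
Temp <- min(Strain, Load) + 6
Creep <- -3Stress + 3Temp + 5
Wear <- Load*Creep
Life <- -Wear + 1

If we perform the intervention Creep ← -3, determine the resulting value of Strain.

3

do(Creep=-3) replaces the equation Creep <- -3Stress + 3Temp + 5 with the constant Creep = -3.
Strain is not downstream of the intervention, so its value is determined by the original equations.
Stress = Load - 2  [with Load=-1]  = -3
Strain = Load*Stress  [with Load=-1, Stress=-3]  = 3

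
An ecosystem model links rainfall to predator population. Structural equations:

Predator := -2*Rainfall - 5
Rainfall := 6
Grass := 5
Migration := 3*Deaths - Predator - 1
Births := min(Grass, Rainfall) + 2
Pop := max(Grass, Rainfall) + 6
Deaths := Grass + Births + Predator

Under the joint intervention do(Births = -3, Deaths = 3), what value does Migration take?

25

The joint intervention fixes Births = -3, Deaths = 3, removing each variable's own equation.
Predator = -2*Rainfall - 5  [with Rainfall=6]  = -17
Migration = 3*Deaths - Predator - 1  [with Deaths=3, Predator=-17]  = 25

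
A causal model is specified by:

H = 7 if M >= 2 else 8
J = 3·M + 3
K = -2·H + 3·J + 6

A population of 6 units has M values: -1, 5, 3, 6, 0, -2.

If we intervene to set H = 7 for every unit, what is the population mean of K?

do(H=7) breaks H's dependence on M. With H=7 fixed, K across the units is -8, 46, 28, 55, 1, -17, mean 17.5.

17.5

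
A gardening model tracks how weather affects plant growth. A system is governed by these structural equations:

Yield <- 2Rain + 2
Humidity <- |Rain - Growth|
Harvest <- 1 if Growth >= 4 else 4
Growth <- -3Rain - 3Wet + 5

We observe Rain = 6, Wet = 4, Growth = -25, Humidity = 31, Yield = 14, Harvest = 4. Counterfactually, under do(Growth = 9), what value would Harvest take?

The intervention breaks the incoming arrows to Growth: Growth <- -3Rain - 3Wet + 5 no longer applies, and Growth = 9.
Harvest = 1 if Growth >= 4 else 4  [with Growth=9]  = 1

1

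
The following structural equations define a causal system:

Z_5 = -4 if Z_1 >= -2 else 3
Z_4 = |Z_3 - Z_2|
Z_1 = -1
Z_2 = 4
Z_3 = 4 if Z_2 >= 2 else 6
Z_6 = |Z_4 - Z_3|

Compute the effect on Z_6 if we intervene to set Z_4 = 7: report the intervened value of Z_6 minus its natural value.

Under do(Z_4=7), the mechanism Z_4 = |Z_3 - Z_2| is discarded; Z_4 is fixed at 7.
Z_3 = 4 if Z_2 >= 2 else 6  [with Z_2=4]  = 4
Z_6 = |Z_4 - Z_3|  [with Z_4=7, Z_3=4]  = 3
Without intervention: Z_3 = 4 if Z_2 >= 2 else 6  [with Z_2=4]  = 4; Z_4 = |Z_3 - Z_2|  [with Z_3=4, Z_2=4]  = 0; Z_6 = |Z_4 - Z_3|  [with Z_4=0, Z_3=4]  = 4.
Change = 3 − 4 = -1.

-1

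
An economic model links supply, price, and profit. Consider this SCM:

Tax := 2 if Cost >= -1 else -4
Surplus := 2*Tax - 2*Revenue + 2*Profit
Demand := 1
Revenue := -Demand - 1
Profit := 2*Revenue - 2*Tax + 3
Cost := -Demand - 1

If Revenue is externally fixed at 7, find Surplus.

28

The intervention breaks the incoming arrows to Revenue: Revenue := -Demand - 1 no longer applies, and Revenue = 7.
Cost = -Demand - 1  [with Demand=1]  = -2
Tax = 2 if Cost >= -1 else -4  [with Cost=-2]  = -4
Profit = 2*Revenue - 2*Tax + 3  [with Revenue=7, Tax=-4]  = 25
Surplus = 2*Tax - 2*Revenue + 2*Profit  [with Tax=-4, Revenue=7, Profit=25]  = 28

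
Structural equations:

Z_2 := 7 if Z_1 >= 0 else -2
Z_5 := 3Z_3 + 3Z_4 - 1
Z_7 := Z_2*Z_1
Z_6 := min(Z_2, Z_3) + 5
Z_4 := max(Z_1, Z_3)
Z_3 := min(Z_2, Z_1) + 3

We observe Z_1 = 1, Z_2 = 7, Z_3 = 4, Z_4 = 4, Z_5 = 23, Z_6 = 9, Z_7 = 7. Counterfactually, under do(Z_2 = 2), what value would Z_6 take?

7

Under do(Z_2=2), the mechanism Z_2 := 7 if Z_1 >= 0 else -2 is discarded; Z_2 is fixed at 2.
Z_3 = min(Z_2, Z_1) + 3  [with Z_2=2, Z_1=1]  = 4
Z_6 = min(Z_2, Z_3) + 5  [with Z_2=2, Z_3=4]  = 7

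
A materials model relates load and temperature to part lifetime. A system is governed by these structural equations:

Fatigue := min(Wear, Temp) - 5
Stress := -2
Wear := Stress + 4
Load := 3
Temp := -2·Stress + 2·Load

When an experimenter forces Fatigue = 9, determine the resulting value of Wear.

2

The intervention breaks the incoming arrows to Fatigue: Fatigue := min(Wear, Temp) - 5 no longer applies, and Fatigue = 9.
Since Wear is not a descendant of the intervened variable, it is unaffected.
Wear = Stress + 4  [with Stress=-2]  = 2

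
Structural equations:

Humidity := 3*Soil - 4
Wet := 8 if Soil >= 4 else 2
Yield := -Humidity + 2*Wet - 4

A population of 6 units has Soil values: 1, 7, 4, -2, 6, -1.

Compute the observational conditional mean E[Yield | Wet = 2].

6

Observing Wet=2 restricts to units where Wet's equation naturally yields 2: Soil ∈ {1, -2, -1}. In that subpopulation Yield = 1, 10, 7, mean 6.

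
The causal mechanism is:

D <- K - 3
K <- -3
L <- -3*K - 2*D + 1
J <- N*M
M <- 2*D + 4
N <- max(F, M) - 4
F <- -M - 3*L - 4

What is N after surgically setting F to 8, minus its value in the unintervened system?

16

The intervention breaks the incoming arrows to F: F <- -M - 3*L - 4 no longer applies, and F = 8.
D = K - 3  [with K=-3]  = -6
M = 2*D + 4  [with D=-6]  = -8
N = max(F, M) - 4  [with F=8, M=-8]  = 4
Without intervention: D = K - 3  [with K=-3]  = -6; M = 2*D + 4  [with D=-6]  = -8; L = -3*K - 2*D + 1  [with K=-3, D=-6]  = 22; F = -M - 3*L - 4  [with M=-8, L=22]  = -62; N = max(F, M) - 4  [with F=-62, M=-8]  = -12.
Change = 4 − (-12) = 16.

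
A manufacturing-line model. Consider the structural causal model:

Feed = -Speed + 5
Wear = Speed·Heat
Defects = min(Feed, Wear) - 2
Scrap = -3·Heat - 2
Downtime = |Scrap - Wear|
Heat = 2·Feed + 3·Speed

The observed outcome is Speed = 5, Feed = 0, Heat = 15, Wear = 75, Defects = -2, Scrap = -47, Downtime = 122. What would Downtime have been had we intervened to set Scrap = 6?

69

Intervening sets Scrap = 6 and removes its equation (Scrap = -3·Heat - 2).
Feed = -Speed + 5  [with Speed=5]  = 0
Heat = 2·Feed + 3·Speed  [with Feed=0, Speed=5]  = 15
Wear = Speed·Heat  [with Speed=5, Heat=15]  = 75
Downtime = |Scrap - Wear|  [with Scrap=6, Wear=75]  = 69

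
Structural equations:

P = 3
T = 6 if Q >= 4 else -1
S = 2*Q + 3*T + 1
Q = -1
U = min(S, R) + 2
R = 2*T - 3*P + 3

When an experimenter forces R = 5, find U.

The intervention breaks the incoming arrows to R: R = 2*T - 3*P + 3 no longer applies, and R = 5.
T = 6 if Q >= 4 else -1  [with Q=-1]  = -1
S = 2*Q + 3*T + 1  [with Q=-1, T=-1]  = -4
U = min(S, R) + 2  [with S=-4, R=5]  = -2

-2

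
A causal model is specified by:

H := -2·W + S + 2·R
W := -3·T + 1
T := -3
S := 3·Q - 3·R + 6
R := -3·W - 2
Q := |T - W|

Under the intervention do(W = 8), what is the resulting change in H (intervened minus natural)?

Under do(W=8), the mechanism W := -3·T + 1 is discarded; W is fixed at 8.
Q = |T - W|  [with T=-3, W=8]  = 11
R = -3·W - 2  [with W=8]  = -26
S = 3·Q - 3·R + 6  [with Q=11, R=-26]  = 117
H = -2·W + S + 2·R  [with W=8, S=117, R=-26]  = 49
Without intervention: W = -3·T + 1  [with T=-3]  = 10; Q = |T - W|  [with T=-3, W=10]  = 13; R = -3·W - 2  [with W=10]  = -32; S = 3·Q - 3·R + 6  [with Q=13, R=-32]  = 141; H = -2·W + S + 2·R  [with W=10, S=141, R=-32]  = 57.
Change = 49 − 57 = -8.

-8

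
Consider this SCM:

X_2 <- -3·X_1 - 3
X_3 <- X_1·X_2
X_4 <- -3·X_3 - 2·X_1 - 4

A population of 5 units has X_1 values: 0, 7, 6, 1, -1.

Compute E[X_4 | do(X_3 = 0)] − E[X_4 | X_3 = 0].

-6.2

Every unit gets X_3=0 under the intervention. X_4 values become -4, -18, -16, -6, -2; E[X_4|do(X_3=0)] = -9.2.
E[X_4|X_3=0] averages over only the 2 units with X_3=0 (X_1 = 0, -1): X_4 = -4, -2, mean -3.
Difference = -9.2 − (-3) = -6.2.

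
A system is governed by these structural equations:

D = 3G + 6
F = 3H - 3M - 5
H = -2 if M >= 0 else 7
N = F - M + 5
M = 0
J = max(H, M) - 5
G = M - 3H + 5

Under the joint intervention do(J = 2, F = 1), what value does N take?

The joint intervention fixes J = 2, F = 1, removing each variable's own equation.
N = F - M + 5  [with F=1, M=0]  = 6

6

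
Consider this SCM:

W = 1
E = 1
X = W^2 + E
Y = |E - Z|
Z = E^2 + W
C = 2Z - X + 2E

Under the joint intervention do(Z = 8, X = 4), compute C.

The joint intervention fixes Z = 8, X = 4, removing each variable's own equation.
C = 2Z - X + 2E  [with Z=8, X=4, E=1]  = 14

14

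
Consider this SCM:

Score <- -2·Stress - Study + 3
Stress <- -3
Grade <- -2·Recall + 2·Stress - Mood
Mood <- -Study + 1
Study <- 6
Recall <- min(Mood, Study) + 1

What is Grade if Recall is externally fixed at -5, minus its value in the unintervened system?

The intervention breaks the incoming arrows to Recall: Recall <- min(Mood, Study) + 1 no longer applies, and Recall = -5.
Mood = -Study + 1  [with Study=6]  = -5
Grade = -2·Recall + 2·Stress - Mood  [with Recall=-5, Stress=-3, Mood=-5]  = 9
Without intervention: Mood = -Study + 1  [with Study=6]  = -5; Recall = min(Mood, Study) + 1  [with Mood=-5, Study=6]  = -4; Grade = -2·Recall + 2·Stress - Mood  [with Recall=-4, Stress=-3, Mood=-5]  = 7.
Change = 9 − 7 = 2.

2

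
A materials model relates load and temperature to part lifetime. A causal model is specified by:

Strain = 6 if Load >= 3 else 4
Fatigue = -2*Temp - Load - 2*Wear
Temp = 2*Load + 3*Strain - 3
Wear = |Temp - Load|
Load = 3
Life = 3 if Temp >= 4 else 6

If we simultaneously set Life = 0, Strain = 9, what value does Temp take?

30

The joint intervention fixes Life = 0, Strain = 9, removing each variable's own equation.
Temp = 2*Load + 3*Strain - 3  [with Load=3, Strain=9]  = 30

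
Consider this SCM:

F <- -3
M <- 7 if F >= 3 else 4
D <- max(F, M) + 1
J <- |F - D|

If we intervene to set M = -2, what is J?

Under do(M=-2), the mechanism M <- 7 if F >= 3 else 4 is discarded; M is fixed at -2.
D = max(F, M) + 1  [with F=-3, M=-2]  = -1
J = |F - D|  [with F=-3, D=-1]  = 2

2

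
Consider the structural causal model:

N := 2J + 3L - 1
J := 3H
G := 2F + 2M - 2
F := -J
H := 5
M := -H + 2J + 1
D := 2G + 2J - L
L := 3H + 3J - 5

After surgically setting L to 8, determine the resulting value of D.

62

do(L=8) replaces the equation L := 3H + 3J - 5 with the constant L = 8.
J = 3H  [with H=5]  = 15
M = -H + 2J + 1  [with H=5, J=15]  = 26
F = -J  [with J=15]  = -15
G = 2F + 2M - 2  [with F=-15, M=26]  = 20
D = 2G + 2J - L  [with G=20, J=15, L=8]  = 62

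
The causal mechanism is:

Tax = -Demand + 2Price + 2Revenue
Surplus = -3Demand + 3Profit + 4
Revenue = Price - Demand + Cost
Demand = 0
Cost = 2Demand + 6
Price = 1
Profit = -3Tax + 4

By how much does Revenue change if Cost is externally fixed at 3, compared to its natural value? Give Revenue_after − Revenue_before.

The intervention breaks the incoming arrows to Cost: Cost = 2Demand + 6 no longer applies, and Cost = 3.
Revenue = Price - Demand + Cost  [with Price=1, Demand=0, Cost=3]  = 4
Without intervention: Cost = 2Demand + 6  [with Demand=0]  = 6; Revenue = Price - Demand + Cost  [with Price=1, Demand=0, Cost=6]  = 7.
Change = 4 − 7 = -3.

-3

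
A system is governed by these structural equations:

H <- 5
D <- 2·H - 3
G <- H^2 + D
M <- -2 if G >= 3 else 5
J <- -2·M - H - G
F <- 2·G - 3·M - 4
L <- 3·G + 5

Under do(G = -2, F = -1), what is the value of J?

The joint intervention fixes G = -2, F = -1, removing each variable's own equation.
M = -2 if G >= 3 else 5  [with G=-2]  = 5
J = -2·M - H - G  [with M=5, H=5, G=-2]  = -13

-13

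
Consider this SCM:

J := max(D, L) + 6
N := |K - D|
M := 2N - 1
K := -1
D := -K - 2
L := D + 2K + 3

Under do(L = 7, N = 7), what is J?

The joint intervention fixes L = 7, N = 7, removing each variable's own equation.
D = -K - 2  [with K=-1]  = -1
J = max(D, L) + 6  [with D=-1, L=7]  = 13

13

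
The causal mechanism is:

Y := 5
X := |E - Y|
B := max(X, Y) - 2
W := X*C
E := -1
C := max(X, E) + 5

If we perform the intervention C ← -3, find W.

Intervening sets C = -3 and removes its equation (C := max(X, E) + 5).
X = |E - Y|  [with E=-1, Y=5]  = 6
W = X*C  [with X=6, C=-3]  = -18

-18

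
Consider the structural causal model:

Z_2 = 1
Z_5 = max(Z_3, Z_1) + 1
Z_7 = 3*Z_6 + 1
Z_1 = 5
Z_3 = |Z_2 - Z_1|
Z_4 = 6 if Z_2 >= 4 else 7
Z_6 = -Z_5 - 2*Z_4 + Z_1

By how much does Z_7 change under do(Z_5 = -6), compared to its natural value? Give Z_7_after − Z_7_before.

Under do(Z_5=-6), the mechanism Z_5 = max(Z_3, Z_1) + 1 is discarded; Z_5 is fixed at -6.
Z_4 = 6 if Z_2 >= 4 else 7  [with Z_2=1]  = 7
Z_6 = -Z_5 - 2*Z_4 + Z_1  [with Z_5=-6, Z_4=7, Z_1=5]  = -3
Z_7 = 3*Z_6 + 1  [with Z_6=-3]  = -8
Without intervention: Z_3 = |Z_2 - Z_1|  [with Z_2=1, Z_1=5]  = 4; Z_4 = 6 if Z_2 >= 4 else 7  [with Z_2=1]  = 7; Z_5 = max(Z_3, Z_1) + 1  [with Z_3=4, Z_1=5]  = 6; Z_6 = -Z_5 - 2*Z_4 + Z_1  [with Z_5=6, Z_4=7, Z_1=5]  = -15; Z_7 = 3*Z_6 + 1  [with Z_6=-15]  = -44.
Change = -8 − (-44) = 36.

36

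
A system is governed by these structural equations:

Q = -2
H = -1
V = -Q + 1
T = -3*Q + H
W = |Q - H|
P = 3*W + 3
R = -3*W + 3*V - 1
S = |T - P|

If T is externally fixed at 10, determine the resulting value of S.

do(T=10) replaces the equation T = -3*Q + H with the constant T = 10.
W = |Q - H|  [with Q=-2, H=-1]  = 1
P = 3*W + 3  [with W=1]  = 6
S = |T - P|  [with T=10, P=6]  = 4

4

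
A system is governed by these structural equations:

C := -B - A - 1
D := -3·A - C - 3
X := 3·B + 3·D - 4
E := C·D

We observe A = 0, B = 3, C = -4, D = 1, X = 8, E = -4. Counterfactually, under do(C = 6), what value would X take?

do(C=6) replaces the equation C := -B - A - 1 with the constant C = 6.
D = -3·A - C - 3  [with A=0, C=6]  = -9
X = 3·B + 3·D - 4  [with B=3, D=-9]  = -22

-22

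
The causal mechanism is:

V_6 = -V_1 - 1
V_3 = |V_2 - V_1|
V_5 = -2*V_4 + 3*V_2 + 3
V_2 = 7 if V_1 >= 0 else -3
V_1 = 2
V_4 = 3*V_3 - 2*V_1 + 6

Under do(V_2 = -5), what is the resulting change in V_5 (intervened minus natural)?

-48

do(V_2=-5) replaces the equation V_2 = 7 if V_1 >= 0 else -3 with the constant V_2 = -5.
V_3 = |V_2 - V_1|  [with V_2=-5, V_1=2]  = 7
V_4 = 3*V_3 - 2*V_1 + 6  [with V_3=7, V_1=2]  = 23
V_5 = -2*V_4 + 3*V_2 + 3  [with V_4=23, V_2=-5]  = -58
Without intervention: V_2 = 7 if V_1 >= 0 else -3  [with V_1=2]  = 7; V_3 = |V_2 - V_1|  [with V_2=7, V_1=2]  = 5; V_4 = 3*V_3 - 2*V_1 + 6  [with V_3=5, V_1=2]  = 17; V_5 = -2*V_4 + 3*V_2 + 3  [with V_4=17, V_2=7]  = -10.
Change = -58 − (-10) = -48.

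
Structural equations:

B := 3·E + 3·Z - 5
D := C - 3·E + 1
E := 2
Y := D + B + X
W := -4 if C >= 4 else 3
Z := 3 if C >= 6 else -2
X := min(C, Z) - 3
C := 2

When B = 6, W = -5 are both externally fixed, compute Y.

Setting B = 6, W = -5 by intervention discards those variables' equations.
D = C - 3·E + 1  [with C=2, E=2]  = -3
Z = 3 if C >= 6 else -2  [with C=2]  = -2
X = min(C, Z) - 3  [with C=2, Z=-2]  = -5
Y = D + B + X  [with D=-3, B=6, X=-5]  = -2

-2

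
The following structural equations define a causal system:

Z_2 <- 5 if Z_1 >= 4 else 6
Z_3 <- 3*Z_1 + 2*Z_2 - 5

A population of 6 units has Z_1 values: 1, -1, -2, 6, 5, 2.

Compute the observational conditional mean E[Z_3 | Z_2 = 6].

7

E[Z_3|Z_2=6] averages over only the 4 units with Z_2=6 (Z_1 = 1, -1, -2, 2): Z_3 = 10, 4, 1, 13, mean 7.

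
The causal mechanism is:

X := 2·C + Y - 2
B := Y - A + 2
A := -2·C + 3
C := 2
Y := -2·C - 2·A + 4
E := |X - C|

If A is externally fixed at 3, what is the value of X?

-4

Under do(A=3), the mechanism A := -2·C + 3 is discarded; A is fixed at 3.
Y = -2·C - 2·A + 4  [with C=2, A=3]  = -6
X = 2·C + Y - 2  [with C=2, Y=-6]  = -4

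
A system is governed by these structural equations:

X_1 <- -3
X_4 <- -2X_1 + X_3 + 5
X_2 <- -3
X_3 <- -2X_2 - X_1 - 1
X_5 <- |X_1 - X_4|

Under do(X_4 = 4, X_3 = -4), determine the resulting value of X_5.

The joint intervention fixes X_4 = 4, X_3 = -4, removing each variable's own equation.
X_5 = |X_1 - X_4|  [with X_1=-3, X_4=4]  = 7

7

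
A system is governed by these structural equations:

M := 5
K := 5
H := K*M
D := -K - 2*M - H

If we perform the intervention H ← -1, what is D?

-14

The intervention breaks the incoming arrows to H: H := K*M no longer applies, and H = -1.
D = -K - 2*M - H  [with K=5, M=5, H=-1]  = -14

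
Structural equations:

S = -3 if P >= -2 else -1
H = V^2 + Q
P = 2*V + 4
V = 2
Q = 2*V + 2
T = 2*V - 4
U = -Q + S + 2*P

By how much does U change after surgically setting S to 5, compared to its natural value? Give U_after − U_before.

8

Intervening sets S = 5 and removes its equation (S = -3 if P >= -2 else -1).
Q = 2*V + 2  [with V=2]  = 6
P = 2*V + 4  [with V=2]  = 8
U = -Q + S + 2*P  [with Q=6, S=5, P=8]  = 15
Without intervention: Q = 2*V + 2  [with V=2]  = 6; P = 2*V + 4  [with V=2]  = 8; S = -3 if P >= -2 else -1  [with P=8]  = -3; U = -Q + S + 2*P  [with Q=6, S=-3, P=8]  = 7.
Change = 15 − 7 = 8.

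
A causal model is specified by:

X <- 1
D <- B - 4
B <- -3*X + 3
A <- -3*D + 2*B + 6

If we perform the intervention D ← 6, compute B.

Under do(D=6), the mechanism D <- B - 4 is discarded; D is fixed at 6.
Since B is not a descendant of the intervened variable, it is unaffected.
B = -3*X + 3  [with X=1]  = 0

0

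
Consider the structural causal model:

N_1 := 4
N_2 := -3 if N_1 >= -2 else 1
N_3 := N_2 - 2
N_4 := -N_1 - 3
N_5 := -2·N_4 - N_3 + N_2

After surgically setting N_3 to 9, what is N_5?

2

do(N_3=9) replaces the equation N_3 := N_2 - 2 with the constant N_3 = 9.
N_2 = -3 if N_1 >= -2 else 1  [with N_1=4]  = -3
N_4 = -N_1 - 3  [with N_1=4]  = -7
N_5 = -2·N_4 - N_3 + N_2  [with N_4=-7, N_3=9, N_2=-3]  = 2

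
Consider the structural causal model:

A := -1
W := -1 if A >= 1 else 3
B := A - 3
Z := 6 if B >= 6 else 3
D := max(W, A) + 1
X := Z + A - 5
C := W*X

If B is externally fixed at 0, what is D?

do(B=0) replaces the equation B := A - 3 with the constant B = 0.
D is not downstream of the intervention, so its value is determined by the original equations.
W = -1 if A >= 1 else 3  [with A=-1]  = 3
D = max(W, A) + 1  [with W=3, A=-1]  = 4

4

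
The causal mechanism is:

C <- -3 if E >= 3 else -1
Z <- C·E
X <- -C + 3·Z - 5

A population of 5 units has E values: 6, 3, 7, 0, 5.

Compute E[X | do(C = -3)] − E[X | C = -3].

9.45

Every unit gets C=-3 under the intervention. X values become -56, -29, -65, -2, -47; E[X|do(C=-3)] = -39.8.
E[X|C=-3] averages over only the 4 units with C=-3 (E = 6, 3, 7, 5): X = -56, -29, -65, -47, mean -49.25.
Difference = -39.8 − (-49.25) = 9.45.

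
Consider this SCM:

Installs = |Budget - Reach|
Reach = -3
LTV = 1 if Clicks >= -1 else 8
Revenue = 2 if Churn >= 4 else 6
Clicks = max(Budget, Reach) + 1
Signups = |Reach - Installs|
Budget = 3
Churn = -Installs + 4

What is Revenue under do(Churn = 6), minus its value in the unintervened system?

-4

Intervening sets Churn = 6 and removes its equation (Churn = -Installs + 4).
Revenue = 2 if Churn >= 4 else 6  [with Churn=6]  = 2
Without intervention: Installs = |Budget - Reach|  [with Budget=3, Reach=-3]  = 6; Churn = -Installs + 4  [with Installs=6]  = -2; Revenue = 2 if Churn >= 4 else 6  [with Churn=-2]  = 6.
Change = 2 − 6 = -4.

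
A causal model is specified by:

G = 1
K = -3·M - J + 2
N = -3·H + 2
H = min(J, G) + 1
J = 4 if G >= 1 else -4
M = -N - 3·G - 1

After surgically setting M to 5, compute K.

-17

The intervention breaks the incoming arrows to M: M = -N - 3·G - 1 no longer applies, and M = 5.
J = 4 if G >= 1 else -4  [with G=1]  = 4
K = -3·M - J + 2  [with M=5, J=4]  = -17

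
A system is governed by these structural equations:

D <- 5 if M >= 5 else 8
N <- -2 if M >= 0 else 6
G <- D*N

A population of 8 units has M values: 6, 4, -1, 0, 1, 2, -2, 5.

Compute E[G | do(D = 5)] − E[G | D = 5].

Every unit gets D=5 under the intervention. G values become -10, -10, 30, -10, -10, -10, 30, -10; E[G|do(D=5)] = 0.
Conditioning on D=5 selects the 2 unit(s) with M ∈ {6, 5}. Their G values: -10, -10. Mean = -10.
Difference = 0 − (-10) = 10.

10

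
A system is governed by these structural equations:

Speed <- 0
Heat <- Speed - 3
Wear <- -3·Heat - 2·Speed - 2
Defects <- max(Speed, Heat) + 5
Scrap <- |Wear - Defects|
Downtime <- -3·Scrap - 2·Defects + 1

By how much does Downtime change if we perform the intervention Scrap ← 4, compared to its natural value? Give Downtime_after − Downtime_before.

-6

The intervention breaks the incoming arrows to Scrap: Scrap <- |Wear - Defects| no longer applies, and Scrap = 4.
Heat = Speed - 3  [with Speed=0]  = -3
Defects = max(Speed, Heat) + 5  [with Speed=0, Heat=-3]  = 5
Downtime = -3·Scrap - 2·Defects + 1  [with Scrap=4, Defects=5]  = -21
Without intervention: Heat = Speed - 3  [with Speed=0]  = -3; Wear = -3·Heat - 2·Speed - 2  [with Heat=-3, Speed=0]  = 7; Defects = max(Speed, Heat) + 5  [with Speed=0, Heat=-3]  = 5; Scrap = |Wear - Defects|  [with Wear=7, Defects=5]  = 2; Downtime = -3·Scrap - 2·Defects + 1  [with Scrap=2, Defects=5]  = -15.
Change = -21 − (-15) = -6.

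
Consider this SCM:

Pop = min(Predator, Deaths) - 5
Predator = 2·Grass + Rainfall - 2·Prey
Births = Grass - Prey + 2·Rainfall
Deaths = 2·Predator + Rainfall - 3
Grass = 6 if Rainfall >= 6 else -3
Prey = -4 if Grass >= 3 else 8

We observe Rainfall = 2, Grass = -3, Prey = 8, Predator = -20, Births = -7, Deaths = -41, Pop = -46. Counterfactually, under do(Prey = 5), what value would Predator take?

-14

The intervention breaks the incoming arrows to Prey: Prey = -4 if Grass >= 3 else 8 no longer applies, and Prey = 5.
Grass = 6 if Rainfall >= 6 else -3  [with Rainfall=2]  = -3
Predator = 2·Grass + Rainfall - 2·Prey  [with Grass=-3, Rainfall=2, Prey=5]  = -14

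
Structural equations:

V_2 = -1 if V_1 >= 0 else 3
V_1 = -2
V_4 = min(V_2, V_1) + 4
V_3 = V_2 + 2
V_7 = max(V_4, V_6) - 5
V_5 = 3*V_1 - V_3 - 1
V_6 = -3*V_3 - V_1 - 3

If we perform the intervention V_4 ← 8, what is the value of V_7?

3

The intervention breaks the incoming arrows to V_4: V_4 = min(V_2, V_1) + 4 no longer applies, and V_4 = 8.
V_2 = -1 if V_1 >= 0 else 3  [with V_1=-2]  = 3
V_3 = V_2 + 2  [with V_2=3]  = 5
V_6 = -3*V_3 - V_1 - 3  [with V_3=5, V_1=-2]  = -16
V_7 = max(V_4, V_6) - 5  [with V_4=8, V_6=-16]  = 3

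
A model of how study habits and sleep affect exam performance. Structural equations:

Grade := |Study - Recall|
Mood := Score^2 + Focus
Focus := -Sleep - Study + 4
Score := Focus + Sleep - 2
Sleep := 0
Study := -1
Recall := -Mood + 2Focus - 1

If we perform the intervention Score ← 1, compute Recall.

Under do(Score=1), the mechanism Score := Focus + Sleep - 2 is discarded; Score is fixed at 1.
Focus = -Sleep - Study + 4  [with Sleep=0, Study=-1]  = 5
Mood = Score^2 + Focus  [with Score=1, Focus=5]  = 6
Recall = -Mood + 2Focus - 1  [with Mood=6, Focus=5]  = 3

3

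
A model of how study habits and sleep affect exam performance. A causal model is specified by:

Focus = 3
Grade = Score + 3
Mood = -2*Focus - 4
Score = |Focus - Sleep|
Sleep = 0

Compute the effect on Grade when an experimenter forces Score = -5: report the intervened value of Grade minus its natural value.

-8

do(Score=-5) replaces the equation Score = |Focus - Sleep| with the constant Score = -5.
Grade = Score + 3  [with Score=-5]  = -2
Without intervention: Score = |Focus - Sleep|  [with Focus=3, Sleep=0]  = 3; Grade = Score + 3  [with Score=3]  = 6.
Change = -2 − 6 = -8.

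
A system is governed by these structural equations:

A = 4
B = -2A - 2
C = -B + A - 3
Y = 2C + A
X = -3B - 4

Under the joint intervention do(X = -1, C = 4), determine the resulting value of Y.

12

Under do(X = -1, C = 4), each intervened variable's structural equation is replaced by its fixed value.
Y = 2C + A  [with C=4, A=4]  = 12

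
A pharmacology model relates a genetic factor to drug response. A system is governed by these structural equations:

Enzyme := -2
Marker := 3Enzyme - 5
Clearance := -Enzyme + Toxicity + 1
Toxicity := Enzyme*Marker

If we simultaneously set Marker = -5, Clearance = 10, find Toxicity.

10

The joint intervention fixes Marker = -5, Clearance = 10, removing each variable's own equation.
Toxicity = Enzyme*Marker  [with Enzyme=-2, Marker=-5]  = 10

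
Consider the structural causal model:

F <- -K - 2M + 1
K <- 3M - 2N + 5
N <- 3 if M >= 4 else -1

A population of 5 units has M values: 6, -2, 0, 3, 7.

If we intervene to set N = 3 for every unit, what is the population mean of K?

7.4

Every unit gets N=3 under the intervention. K values become 17, -7, -1, 8, 20; E[K|do(N=3)] = 7.4.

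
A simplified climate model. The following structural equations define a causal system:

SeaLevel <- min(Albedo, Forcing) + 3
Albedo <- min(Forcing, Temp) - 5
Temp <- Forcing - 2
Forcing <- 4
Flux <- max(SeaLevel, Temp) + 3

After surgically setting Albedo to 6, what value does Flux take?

do(Albedo=6) replaces the equation Albedo <- min(Forcing, Temp) - 5 with the constant Albedo = 6.
Temp = Forcing - 2  [with Forcing=4]  = 2
SeaLevel = min(Albedo, Forcing) + 3  [with Albedo=6, Forcing=4]  = 7
Flux = max(SeaLevel, Temp) + 3  [with SeaLevel=7, Temp=2]  = 10

10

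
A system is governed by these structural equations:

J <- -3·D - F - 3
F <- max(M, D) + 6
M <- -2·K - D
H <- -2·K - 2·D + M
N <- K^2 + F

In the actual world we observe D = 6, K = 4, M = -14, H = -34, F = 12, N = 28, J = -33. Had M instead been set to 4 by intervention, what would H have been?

The intervention breaks the incoming arrows to M: M <- -2·K - D no longer applies, and M = 4.
H = -2·K - 2·D + M  [with K=4, D=6, M=4]  = -16

-16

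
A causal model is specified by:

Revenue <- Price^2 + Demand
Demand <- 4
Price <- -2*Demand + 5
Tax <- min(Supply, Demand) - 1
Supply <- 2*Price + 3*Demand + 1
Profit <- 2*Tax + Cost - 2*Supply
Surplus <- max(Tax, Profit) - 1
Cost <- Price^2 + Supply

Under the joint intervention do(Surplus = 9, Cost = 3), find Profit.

Under do(Surplus = 9, Cost = 3), each intervened variable's structural equation is replaced by its fixed value.
Price = -2*Demand + 5  [with Demand=4]  = -3
Supply = 2*Price + 3*Demand + 1  [with Price=-3, Demand=4]  = 7
Tax = min(Supply, Demand) - 1  [with Supply=7, Demand=4]  = 3
Profit = 2*Tax + Cost - 2*Supply  [with Tax=3, Cost=3, Supply=7]  = -5

-5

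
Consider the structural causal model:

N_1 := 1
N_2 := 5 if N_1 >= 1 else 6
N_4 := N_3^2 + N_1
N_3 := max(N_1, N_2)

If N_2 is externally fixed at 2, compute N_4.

Under do(N_2=2), the mechanism N_2 := 5 if N_1 >= 1 else 6 is discarded; N_2 is fixed at 2.
N_3 = max(N_1, N_2)  [with N_1=1, N_2=2]  = 2
N_4 = N_3^2 + N_1  [with N_3=2, N_1=1]  = 5

5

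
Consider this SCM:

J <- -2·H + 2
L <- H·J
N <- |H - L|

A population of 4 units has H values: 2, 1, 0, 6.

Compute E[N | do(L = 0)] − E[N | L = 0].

do(L=0) breaks L's dependence on H. With L=0 fixed, N across the units is 2, 1, 0, 6, mean 2.25.
Observing L=0 restricts to units where L's equation naturally yields 0: H ∈ {1, 0}. In that subpopulation N = 1, 0, mean 0.5.
Difference = 2.25 − 0.5 = 1.75.

1.75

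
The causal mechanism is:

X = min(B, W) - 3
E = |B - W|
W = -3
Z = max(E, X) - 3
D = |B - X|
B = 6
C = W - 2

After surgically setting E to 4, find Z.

1

The intervention breaks the incoming arrows to E: E = |B - W| no longer applies, and E = 4.
X = min(B, W) - 3  [with B=6, W=-3]  = -6
Z = max(E, X) - 3  [with E=4, X=-6]  = 1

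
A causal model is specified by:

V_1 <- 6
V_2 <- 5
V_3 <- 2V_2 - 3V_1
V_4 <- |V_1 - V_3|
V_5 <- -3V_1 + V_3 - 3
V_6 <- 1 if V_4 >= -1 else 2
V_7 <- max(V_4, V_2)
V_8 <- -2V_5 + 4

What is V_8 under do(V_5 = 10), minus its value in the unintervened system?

-78

do(V_5=10) replaces the equation V_5 <- -3V_1 + V_3 - 3 with the constant V_5 = 10.
V_8 = -2V_5 + 4  [with V_5=10]  = -16
Without intervention: V_3 = 2V_2 - 3V_1  [with V_2=5, V_1=6]  = -8; V_5 = -3V_1 + V_3 - 3  [with V_1=6, V_3=-8]  = -29; V_8 = -2V_5 + 4  [with V_5=-29]  = 62.
Change = -16 − 62 = -78.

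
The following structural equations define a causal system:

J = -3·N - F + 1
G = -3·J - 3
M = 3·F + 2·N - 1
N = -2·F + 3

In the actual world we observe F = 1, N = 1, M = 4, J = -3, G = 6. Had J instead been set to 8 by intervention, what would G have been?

Intervening sets J = 8 and removes its equation (J = -3·N - F + 1).
G = -3·J - 3  [with J=8]  = -27

-27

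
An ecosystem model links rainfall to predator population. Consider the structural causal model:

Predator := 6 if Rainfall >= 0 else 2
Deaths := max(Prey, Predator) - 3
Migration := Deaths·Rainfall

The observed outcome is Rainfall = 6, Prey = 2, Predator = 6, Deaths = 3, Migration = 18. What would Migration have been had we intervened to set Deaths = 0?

0

Intervening sets Deaths = 0 and removes its equation (Deaths := max(Prey, Predator) - 3).
Migration = Deaths·Rainfall  [with Deaths=0, Rainfall=6]  = 0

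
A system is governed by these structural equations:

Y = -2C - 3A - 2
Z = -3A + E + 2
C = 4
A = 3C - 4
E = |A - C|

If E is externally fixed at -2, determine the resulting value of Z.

do(E=-2) replaces the equation E = |A - C| with the constant E = -2.
A = 3C - 4  [with C=4]  = 8
Z = -3A + E + 2  [with A=8, E=-2]  = -24

-24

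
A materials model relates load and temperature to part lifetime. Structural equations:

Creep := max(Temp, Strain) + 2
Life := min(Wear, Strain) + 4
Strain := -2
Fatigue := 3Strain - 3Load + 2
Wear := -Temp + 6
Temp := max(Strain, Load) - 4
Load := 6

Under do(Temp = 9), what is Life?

The intervention breaks the incoming arrows to Temp: Temp := max(Strain, Load) - 4 no longer applies, and Temp = 9.
Wear = -Temp + 6  [with Temp=9]  = -3
Life = min(Wear, Strain) + 4  [with Wear=-3, Strain=-2]  = 1

1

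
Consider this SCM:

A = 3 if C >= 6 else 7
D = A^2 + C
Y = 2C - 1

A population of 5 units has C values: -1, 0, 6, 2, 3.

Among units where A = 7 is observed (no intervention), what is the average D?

50

Observing A=7 restricts to units where A's equation naturally yields 7: C ∈ {-1, 0, 2, 3}. In that subpopulation D = 48, 49, 51, 52, mean 50.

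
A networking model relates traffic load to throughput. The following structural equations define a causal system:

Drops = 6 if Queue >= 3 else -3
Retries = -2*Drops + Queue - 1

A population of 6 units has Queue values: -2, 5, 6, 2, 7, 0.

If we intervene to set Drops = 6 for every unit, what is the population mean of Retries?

-10

do(Drops=6) breaks Drops's dependence on Queue. With Drops=6 fixed, Retries across the units is -15, -8, -7, -11, -6, -13, mean -10.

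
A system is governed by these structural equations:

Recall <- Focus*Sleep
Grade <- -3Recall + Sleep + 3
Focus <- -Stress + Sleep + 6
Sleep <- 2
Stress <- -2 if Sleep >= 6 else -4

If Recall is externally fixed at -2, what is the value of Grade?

11

Intervening sets Recall = -2 and removes its equation (Recall <- Focus*Sleep).
Grade = -3Recall + Sleep + 3  [with Recall=-2, Sleep=2]  = 11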